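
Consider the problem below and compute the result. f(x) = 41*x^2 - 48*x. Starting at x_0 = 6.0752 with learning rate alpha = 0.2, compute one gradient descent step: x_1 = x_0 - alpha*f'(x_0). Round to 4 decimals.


We compute the gradient at x_0 and apply the update.
f'(x) = 82*x - 48
f'(6.0752) = 82*6.0752 - 48 = 450.1664
x_1 = 6.0752 - 0.2*450.1664 = -83.9581


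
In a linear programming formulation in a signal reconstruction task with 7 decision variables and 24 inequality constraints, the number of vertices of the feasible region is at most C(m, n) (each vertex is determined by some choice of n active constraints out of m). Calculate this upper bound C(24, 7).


Each vertex corresponds to some choice of n active constraints out of m, so the number of vertices is at most C(m, n) = m! / (n!(m-n)!).
m = 24, n = 7
Numerator: 24 * 23 * 22 * 21 * 20 * 19 * 18
Denominator: 7! = 5040
C(24, 7) = 346104


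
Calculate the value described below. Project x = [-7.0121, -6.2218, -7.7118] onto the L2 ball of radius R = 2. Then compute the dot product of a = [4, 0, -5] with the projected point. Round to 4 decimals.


Step 1: Compute ||x|| (intermediates to 6 decimals).
||x|| = sqrt((-7.0121)^2 + (-6.2218)^2 + (-7.7118)^2) = 12.138871
Step 2: Project.
Since ||x|| > R, scale = R/||x|| = 2/12.138871 = 0.16476, proj(x) = scale * x
proj(x) = [-1.155314, -1.025104, -1.270596]
Step 3: Dot product.
a^T * proj(x) = 4*(-1.155314) + 0*(-1.025104) - 5*(-1.270596) = 1.7317


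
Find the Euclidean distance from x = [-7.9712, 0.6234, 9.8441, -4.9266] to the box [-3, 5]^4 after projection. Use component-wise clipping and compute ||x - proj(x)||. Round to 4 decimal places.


Project each component onto [-3, 5].
clip(-7.9712) = -3.0, clip(0.6234) = 0.6234, clip(9.8441) = 5.0, clip(-4.9266) = -3.0
Projection = [-3.0, 0.6234, 5.0, -3.0]
Squared diffs: [24.7128, 0.0, 23.4653, 3.7118]
Distance = sqrt(51.8899) = 7.2035


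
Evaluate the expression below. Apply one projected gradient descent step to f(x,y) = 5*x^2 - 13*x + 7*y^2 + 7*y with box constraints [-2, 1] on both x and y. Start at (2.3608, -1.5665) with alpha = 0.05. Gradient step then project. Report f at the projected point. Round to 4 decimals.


Step 1: Compute gradient at (2.3608, -1.5665).
grad_x = 2*5*2.3608 - 13 = 10.608
grad_y = 2*7*-1.5665 + 7 = -14.931
Step 2: Gradient step.
x_raw = 2.3608 - 0.05*10.608 = 1.8304
y_raw = -1.5665 - 0.05*-14.931 = -0.82
Step 3: Project onto [-2, 1].
x_proj = clip(1.8304) = 1.0
y_proj = clip(-0.82) = -0.82
Step 4: Evaluate f.
f(1.0, -0.82) = -9.0334


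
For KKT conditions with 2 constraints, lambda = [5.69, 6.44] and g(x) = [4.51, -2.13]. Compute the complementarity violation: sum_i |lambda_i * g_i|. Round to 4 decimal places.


KKT complementary slackness check:
lambda_1 * g_1 = 5.69 * 4.51 = 25.6619
lambda_2 * g_2 = 6.44 * -2.13 = -13.7172
Total violation = 25.6619 + 13.7172 = 39.3791


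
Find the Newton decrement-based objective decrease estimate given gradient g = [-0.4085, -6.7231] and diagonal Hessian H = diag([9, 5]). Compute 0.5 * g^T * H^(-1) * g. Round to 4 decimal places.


Step 1: H is diagonal, so H^(-1) * g = [-0.0454, -1.3446].
Step 2: g^T H^(-1) g = sum_i g_i^2 / H_ii
  = (-0.4085)^2/9 + (-6.7231)^2/5
  = 0.0185 + 9.04 = 9.0586
Step 3: Objective decrease = 0.5 * g^T H^(-1) g = 4.5293


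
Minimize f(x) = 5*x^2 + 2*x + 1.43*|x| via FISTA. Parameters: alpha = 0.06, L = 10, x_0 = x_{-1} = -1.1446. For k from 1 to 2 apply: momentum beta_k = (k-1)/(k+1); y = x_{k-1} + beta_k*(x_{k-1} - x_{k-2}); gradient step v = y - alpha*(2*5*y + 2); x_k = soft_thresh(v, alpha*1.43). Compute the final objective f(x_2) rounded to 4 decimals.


FISTA on f(x) = 5*x^2 + 2*x + 1.43*|x|
L = 10, alpha = 0.06
Iteration 1: beta = 0.0, y = -1.1446 + 0.0*(-1.1446 + 1.1446) = -1.1446
  grad(y) = -9.446, v = y - alpha*grad = -0.5778
  prox(v) = soft_thresh(-0.5778, 0.0858) = -0.492
Iteration 2: beta = 0.3333, y = -0.492 + 0.3333*(-0.492 + 1.1446) = -0.2745
  grad(y) = -0.7452, v = y - alpha*grad = -0.2298
  prox(v) = soft_thresh(-0.2298, 0.0858) = -0.144
f(x_2) = 5*(-0.144)^2 + 2*(-0.144) + 1.43*|-0.144| = 0.0216


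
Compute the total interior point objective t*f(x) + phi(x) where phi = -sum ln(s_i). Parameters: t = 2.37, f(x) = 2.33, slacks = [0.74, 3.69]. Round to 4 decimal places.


Step 1: Compute log-barrier.
ln values: [-0.3011, 1.3056]
phi = -(-0.3011 + 1.3056) = -1.0045
Step 2: Compute augmented objective.
t*f(x) = 2.37*2.33 = 5.5221
Total = 5.5221 - 1.0045 = 4.5176


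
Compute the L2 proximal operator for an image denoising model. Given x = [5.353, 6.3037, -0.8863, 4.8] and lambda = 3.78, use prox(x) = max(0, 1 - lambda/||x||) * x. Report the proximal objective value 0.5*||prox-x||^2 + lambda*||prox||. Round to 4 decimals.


Step 1: Compute ||x||.
||x|| = 9.603
Step 2: Compute scaling factor.
scale = max(0, 1 - 3.78/9.603) = 0.6064
Step 3: prox(x) = [3.2459, 3.8224, -0.5374, 2.9106]
||prox(x)|| = 5.823
Step 4: Proximal objective.
0.5*||prox-x||^2 = 7.1442
lambda*||prox|| = 22.0109
Total = 29.155


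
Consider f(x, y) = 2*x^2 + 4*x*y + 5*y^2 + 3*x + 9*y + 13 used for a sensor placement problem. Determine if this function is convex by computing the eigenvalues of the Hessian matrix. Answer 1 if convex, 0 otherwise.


The Hessian of f(x,y) = 2*x^2 + 4*x*y + 5*y^2 + 3*x + 9*y + 13 is:
H = [[4, 4], [4, 10]]
Trace = 4 + 10 = 14
Determinant = 4*10 - (4)^2 = 24
Discriminant = (14)^2 - 4*24 = 100.0
Eigenvalues: lambda_1 = 2.0, lambda_2 = 12.0
The function is convex.

1


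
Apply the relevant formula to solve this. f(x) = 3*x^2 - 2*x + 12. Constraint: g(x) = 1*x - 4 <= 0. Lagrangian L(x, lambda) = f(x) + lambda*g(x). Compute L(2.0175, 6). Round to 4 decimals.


Step 1: Evaluate f(x).
f(2.0175) = 3*2.0175^2 - 2*2.0175 + 12 = 20.1759
Step 2: Evaluate g(x).
g(2.0175) = 1*2.0175 - 4 = -1.9825
Step 3: Compute Lagrangian.
L = 20.1759 + 6*-1.9825 = 8.2809


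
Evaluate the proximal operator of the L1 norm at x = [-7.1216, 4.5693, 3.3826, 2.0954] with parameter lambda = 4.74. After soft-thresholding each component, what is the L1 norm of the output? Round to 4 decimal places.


Soft-thresholding with lambda = 4.74:
prox(-7.1216) = sign(-7.1216)*max(|-7.1216| - 4.74, 0) = -2.3816
prox(4.5693) = sign(4.5693)*max(|4.5693| - 4.74, 0) = 0.0
prox(3.3826) = sign(3.3826)*max(|3.3826| - 4.74, 0) = 0.0
prox(2.0954) = sign(2.0954)*max(|2.0954| - 4.74, 0) = 0.0
prox(x) = [-2.3816, 0.0, 0.0, 0.0]
||prox(x)||_1 = 2.3816 + 0.0 + 0.0 + 0.0 = 2.3816


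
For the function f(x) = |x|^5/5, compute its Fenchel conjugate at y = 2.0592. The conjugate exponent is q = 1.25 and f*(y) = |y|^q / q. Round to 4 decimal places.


The conjugate exponent q satisfies 1/p + 1/q = 1.
p = 5, so q = 5/(5 - 1) = 1.25
|y|^q = 2.0592^1.25 = 2.4667
f*(2.0592) = 2.4667 / 1.25 = 1.9734


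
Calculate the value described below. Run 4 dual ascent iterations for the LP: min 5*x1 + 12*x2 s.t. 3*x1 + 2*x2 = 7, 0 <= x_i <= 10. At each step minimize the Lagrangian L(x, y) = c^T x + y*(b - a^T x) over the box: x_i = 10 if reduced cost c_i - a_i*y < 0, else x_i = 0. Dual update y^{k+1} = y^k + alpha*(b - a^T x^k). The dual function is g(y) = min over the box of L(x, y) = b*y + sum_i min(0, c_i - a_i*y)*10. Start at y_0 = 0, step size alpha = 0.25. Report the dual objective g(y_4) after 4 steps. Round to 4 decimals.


Dual ascent for LP: min 5*x1 + 12*x2, 3*x1 + 2*x2 = 7, 0 <= x_i <= 10
Step 1: y^k = 0.0, reduced costs: (5.0, 12.0)
  x^k = (0.0, 0.0), subgradient = b - a^T x = 7.0
  y^{k+1} = 0.0 + 0.25*7.0 = 1.75
Step 2: y^k = 1.75, reduced costs: (-0.25, 8.5)
  x^k = (10.0, 0.0), subgradient = b - a^T x = -23.0
  y^{k+1} = 1.75 + 0.25*-23.0 = -4.0
Step 3: y^k = -4.0, reduced costs: (17.0, 20.0)
  x^k = (0.0, 0.0), subgradient = b - a^T x = 7.0
  y^{k+1} = -4.0 + 0.25*7.0 = -2.25
Step 4: y^k = -2.25, reduced costs: (11.75, 16.5)
  x^k = (0.0, 0.0), subgradient = b - a^T x = 7.0
  y^{k+1} = -2.25 + 0.25*7.0 = -0.5
Dual objective at y_4 = -0.5: reduced costs (6.5, 13.0), box minimizer x = (0.0, 0.0)
g(y_4) = b*y + (c1 - a1*y)*x1 + (c2 - a2*y)*x2 = 7*(-0.5) + 6.5*0.0 + 13.0*0.0 = -3.5 + 0.0 + 0.0 = -3.5


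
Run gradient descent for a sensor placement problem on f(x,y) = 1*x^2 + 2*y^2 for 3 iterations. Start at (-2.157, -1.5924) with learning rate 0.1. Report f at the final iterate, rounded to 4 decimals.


Gradient descent on f(x,y) = 1*x^2 + 2*y^2.
Starting point: (-2.157, -1.5924), alpha = 0.1
Step 1: grad_x = 2*1*-2.157 = -4.314, grad_y = 2*2*-1.5924 = -6.3696
  x_1 = -2.157 - 0.1*-4.314 = -1.7256
  y_1 = -1.5924 - 0.1*-6.3696 = -0.9554
Step 2: grad_x = 2*1*-1.7256 = -3.4512, grad_y = 2*2*-0.9554 = -3.8218
  x_2 = -1.7256 - 0.1*-3.4512 = -1.3805
  y_2 = -0.9554 - 0.1*-3.8218 = -0.5733
Step 3: grad_x = 2*1*-1.3805 = -2.761, grad_y = 2*2*-0.5733 = -2.2931
  x_3 = -1.3805 - 0.1*-2.761 = -1.1044
  y_3 = -0.5733 - 0.1*-2.2931 = -0.344
f(-1.1044, -0.344) = 1*(-1.1044)^2 + 2*(-0.344)^2 = 1.4563


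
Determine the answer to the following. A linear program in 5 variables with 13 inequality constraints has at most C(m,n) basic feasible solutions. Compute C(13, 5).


Each vertex corresponds to some choice of n active constraints out of m, so the number of vertices is at most C(m, n) = m! / (n!(m-n)!).
m = 13, n = 5
Numerator: 13 * 12 * 11 * 10 * 9
Denominator: 5! = 120
C(13, 5) = 1287


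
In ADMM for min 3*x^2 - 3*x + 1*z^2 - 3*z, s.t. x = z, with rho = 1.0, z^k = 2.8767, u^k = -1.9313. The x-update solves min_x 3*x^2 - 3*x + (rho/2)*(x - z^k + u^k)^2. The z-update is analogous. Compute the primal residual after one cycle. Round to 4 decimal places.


ADMM iteration with rho = 1.0, z^k = 2.8767, u^k = -1.9313
Step 1: x-update.
Minimize 3*x^2 - 3*x + (1.0/2)*(x - 2.8767 - 1.9313)^2
FOC: (2*3 + 1.0)*x = 3 + 1.0*(2.8767 + 1.9313)
x^{k+1} = 1.1154
Step 2: z-update.
Minimize 1*z^2 - 3*z + (1.0/2)*(1.1154 - z - 1.9313)^2
FOC: (2*1 + 1.0)*z = 3 + 1.0*(1.1154 - 1.9313)
z^{k+1} = 0.728
Step 3: u-update.
u^{k+1} = -1.9313 + 1.1154 - 0.728 = -1.5439
Step 4: Primal residual = |1.1154 - 0.728| = 0.3874


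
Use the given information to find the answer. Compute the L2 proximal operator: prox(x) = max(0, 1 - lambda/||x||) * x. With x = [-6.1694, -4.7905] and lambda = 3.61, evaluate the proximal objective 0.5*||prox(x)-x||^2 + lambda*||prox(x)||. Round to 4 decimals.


Step 1: Compute ||x||.
||x|| = 7.8109
Step 2: Compute scaling factor.
scale = max(0, 1 - 3.61/7.8109) = 0.5378
Step 3: prox(x) = [-3.3181, -2.5765]
||prox(x)|| = 4.2009
Step 4: Proximal objective.
0.5*||prox-x||^2 = 6.5161
lambda*||prox|| = 15.1652
Total = 21.6814


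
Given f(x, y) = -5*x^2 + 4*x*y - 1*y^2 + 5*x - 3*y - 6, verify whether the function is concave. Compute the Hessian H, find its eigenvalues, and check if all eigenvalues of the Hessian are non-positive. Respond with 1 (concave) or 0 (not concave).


The Hessian of f(x,y) = -5*x^2 + 4*x*y - 1*y^2 + 5*x - 3*y - 6 is:
H = [[-10, 4], [4, -2]]
Trace = -10 - 2 = -12
Determinant = -10*-2 - (4)^2 = 4
Discriminant = (-12)^2 - 4*4 = 128.0
Eigenvalues: lambda_1 = -11.6569, lambda_2 = -0.3431
The function is concave.

1


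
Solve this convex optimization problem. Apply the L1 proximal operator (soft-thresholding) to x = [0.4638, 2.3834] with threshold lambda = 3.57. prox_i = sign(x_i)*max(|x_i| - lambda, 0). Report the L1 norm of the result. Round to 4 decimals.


Soft-thresholding with lambda = 3.57:
prox(0.4638) = sign(0.4638)*max(|0.4638| - 3.57, 0) = 0.0
prox(2.3834) = sign(2.3834)*max(|2.3834| - 3.57, 0) = 0.0
prox(x) = [0.0, 0.0]
||prox(x)||_1 = 0.0 + 0.0 = 0.0


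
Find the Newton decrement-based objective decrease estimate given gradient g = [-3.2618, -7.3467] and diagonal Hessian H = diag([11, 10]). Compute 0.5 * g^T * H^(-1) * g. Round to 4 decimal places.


Step 1: H is diagonal, so H^(-1) * g = [-0.2965, -0.7347].
Step 2: g^T H^(-1) g = sum_i g_i^2 / H_ii
  = (-3.2618)^2/11 + (-7.3467)^2/10
  = 0.9672 + 5.3974 = 6.3646
Step 3: Objective decrease = 0.5 * g^T H^(-1) g = 3.1823


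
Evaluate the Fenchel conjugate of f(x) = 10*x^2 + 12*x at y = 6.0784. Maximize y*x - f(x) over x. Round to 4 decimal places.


f*(y) = sup_x {y*x - a*x^2 - b*x} = sup_x {(y-b)*x - a*x^2}
FOC: (y - b) - 2a*x = 0 => x* = (y - b)/(2a)
x* = (6.0784 - 12)/(2*10) = -0.2961
f*(6.0784) = (y-b)^2/(4a) = (6.0784 - 12)^2/(4*10)
= 35.0653/40 = 0.8766


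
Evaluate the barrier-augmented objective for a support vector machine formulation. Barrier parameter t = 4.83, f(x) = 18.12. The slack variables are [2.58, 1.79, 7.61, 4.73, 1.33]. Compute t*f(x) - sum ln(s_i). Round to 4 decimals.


Step 1: Compute log-barrier.
ln values: [0.9478, 0.5822, 2.0295, 1.5539, 0.2852]
phi = -(0.9478 + 0.5822 + 2.0295 + 1.5539 + 0.2852) = -5.3986
Step 2: Compute augmented objective.
t*f(x) = 4.83*18.12 = 87.5196
Total = 87.5196 - 5.3986 = 82.121


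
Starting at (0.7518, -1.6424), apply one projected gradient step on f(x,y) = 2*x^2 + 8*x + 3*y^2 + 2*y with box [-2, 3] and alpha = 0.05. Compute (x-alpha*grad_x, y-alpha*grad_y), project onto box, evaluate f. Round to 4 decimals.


Step 1: Compute gradient at (0.7518, -1.6424).
grad_x = 2*2*0.7518 + 8 = 11.0072
grad_y = 2*3*-1.6424 + 2 = -7.8544
Step 2: Gradient step.
x_raw = 0.7518 - 0.05*11.0072 = 0.2014
y_raw = -1.6424 - 0.05*-7.8544 = -1.2497
Step 3: Project onto [-2, 3].
x_proj = clip(0.2014) = 0.2014
y_proj = clip(-1.2497) = -1.2497
Step 4: Evaluate f.
f(0.2014, -1.2497) = 3.8784


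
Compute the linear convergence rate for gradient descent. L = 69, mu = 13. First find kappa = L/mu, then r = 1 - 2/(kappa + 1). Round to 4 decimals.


Step 1: Compute the condition number.
kappa = L/mu = 69/13 = 5.3077
Step 2: Compute the convergence rate.
r = 1 - 2/(kappa + 1) = 1 - 2*mu/(L + mu) = (L - mu)/(L + mu) = 56/82 = 0.6829


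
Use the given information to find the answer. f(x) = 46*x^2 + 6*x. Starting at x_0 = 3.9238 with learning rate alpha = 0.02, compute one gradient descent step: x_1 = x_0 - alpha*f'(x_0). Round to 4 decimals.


We compute the gradient at x_0 and apply the update.
f'(x) = 92*x + 6
f'(3.9238) = 92*3.9238 + 6 = 366.9896
x_1 = 3.9238 - 0.02*366.9896 = -3.416


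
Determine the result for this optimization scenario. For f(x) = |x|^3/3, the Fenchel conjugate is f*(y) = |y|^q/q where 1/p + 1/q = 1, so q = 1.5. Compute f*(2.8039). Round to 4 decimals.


The conjugate exponent q satisfies 1/p + 1/q = 1.
p = 3, so q = 3/(3 - 1) = 1.5
|y|^q = 2.8039^1.5 = 4.6951
f*(2.8039) = 4.6951 / 1.5 = 3.1301


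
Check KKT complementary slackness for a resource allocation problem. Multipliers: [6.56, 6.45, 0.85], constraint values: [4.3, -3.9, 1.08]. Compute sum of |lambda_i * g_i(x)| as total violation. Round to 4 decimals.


KKT complementary slackness check:
lambda_1 * g_1 = 6.56 * 4.3 = 28.208
lambda_2 * g_2 = 6.45 * -3.9 = -25.155
lambda_3 * g_3 = 0.85 * 1.08 = 0.918
Total violation = 28.208 + 25.155 + 0.918 = 54.281


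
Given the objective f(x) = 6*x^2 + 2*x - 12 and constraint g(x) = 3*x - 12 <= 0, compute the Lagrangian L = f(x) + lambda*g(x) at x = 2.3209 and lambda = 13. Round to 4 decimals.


Step 1: Evaluate f(x).
f(2.3209) = 6*2.3209^2 + 2*2.3209 - 12 = 24.9613
Step 2: Evaluate g(x).
g(2.3209) = 3*2.3209 - 12 = -5.0373
Step 3: Compute Lagrangian.
L = 24.9613 + 13*-5.0373 = -40.5236


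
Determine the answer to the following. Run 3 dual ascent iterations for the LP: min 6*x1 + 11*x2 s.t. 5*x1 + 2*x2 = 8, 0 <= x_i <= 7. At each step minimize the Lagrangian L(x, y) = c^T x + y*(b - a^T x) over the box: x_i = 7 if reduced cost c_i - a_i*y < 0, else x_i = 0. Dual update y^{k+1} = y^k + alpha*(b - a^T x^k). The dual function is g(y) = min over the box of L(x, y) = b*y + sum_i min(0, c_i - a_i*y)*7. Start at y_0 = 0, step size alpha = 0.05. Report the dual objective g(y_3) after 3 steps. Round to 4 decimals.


Dual ascent for LP: min 6*x1 + 11*x2, 5*x1 + 2*x2 = 8, 0 <= x_i <= 7
Step 1: y^k = 0.0, reduced costs: (6.0, 11.0)
  x^k = (0.0, 0.0), subgradient = b - a^T x = 8.0
  y^{k+1} = 0.0 + 0.05*8.0 = 0.4
Step 2: y^k = 0.4, reduced costs: (4.0, 10.2)
  x^k = (0.0, 0.0), subgradient = b - a^T x = 8.0
  y^{k+1} = 0.4 + 0.05*8.0 = 0.8
Step 3: y^k = 0.8, reduced costs: (2.0, 9.4)
  x^k = (0.0, 0.0), subgradient = b - a^T x = 8.0
  y^{k+1} = 0.8 + 0.05*8.0 = 1.2
Dual objective at y_3 = 1.2: reduced costs (0.0, 8.6), box minimizer x = (0.0, 0.0)
g(y_3) = b*y + (c1 - a1*y)*x1 + (c2 - a2*y)*x2 = 8*1.2 + 0.0*0.0 + 8.6*0.0 = 9.6 + 0.0 + 0.0 = 9.6


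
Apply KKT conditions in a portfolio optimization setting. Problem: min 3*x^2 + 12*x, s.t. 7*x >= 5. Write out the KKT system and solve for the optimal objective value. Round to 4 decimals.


Step 1: Try lambda = 0 (constraint inactive).
x_unc = -12/(2*3) = -2.0
Check: 7*-2.0 = -14.0 < 5 -- violated!
Step 2: Constraint must be active: 7*x = 5
x* = 5/7 = 0.7143 (rounded; the exact value 5/7 is used below)
lambda = (2*3*(5/7) + 12)/7 = 2.3265
Step 3: Compute optimal value.
f(x*) = 3*(5/7)^2 + 12*(5/7) = 10.102


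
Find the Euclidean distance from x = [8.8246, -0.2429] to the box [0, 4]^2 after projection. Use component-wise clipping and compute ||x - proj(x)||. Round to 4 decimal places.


Project each component onto [0, 4].
clip(8.8246) = 4.0, clip(-0.2429) = 0.0
Projection = [4.0, 0.0]
Squared diffs: [23.2768, 0.059]
Distance = sqrt(23.3358) = 4.8307


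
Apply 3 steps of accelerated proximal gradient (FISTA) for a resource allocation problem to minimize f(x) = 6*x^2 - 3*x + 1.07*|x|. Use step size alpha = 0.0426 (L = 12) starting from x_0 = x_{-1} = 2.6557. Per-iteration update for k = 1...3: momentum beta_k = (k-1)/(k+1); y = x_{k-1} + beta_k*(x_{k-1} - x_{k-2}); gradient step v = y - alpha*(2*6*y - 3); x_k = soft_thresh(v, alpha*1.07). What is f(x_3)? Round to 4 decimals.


FISTA on f(x) = 6*x^2 - 3*x + 1.07*|x|
L = 12, alpha = 0.0426
Iteration 1: beta = 0.0, y = 2.6557 + 0.0*(2.6557 - 2.6557) = 2.6557
  grad(y) = 28.8684, v = y - alpha*grad = 1.4259
  prox(v) = soft_thresh(1.4259, 0.0456) = 1.3803
Iteration 2: beta = 0.3333, y = 1.3803 + 0.3333*(1.3803 - 2.6557) = 0.9552
  grad(y) = 8.4624, v = y - alpha*grad = 0.5947
  prox(v) = soft_thresh(0.5947, 0.0456) = 0.5491
Iteration 3: beta = 0.5, y = 0.5491 + 0.5*(0.5491 - 1.3803) = 0.1335
  grad(y) = -1.3978, v = y - alpha*grad = 0.1931
  prox(v) = soft_thresh(0.1931, 0.0456) = 0.1475
f(x_3) = 6*0.1475^2 - 3*0.1475 + 1.07*|0.1475| = -0.1541


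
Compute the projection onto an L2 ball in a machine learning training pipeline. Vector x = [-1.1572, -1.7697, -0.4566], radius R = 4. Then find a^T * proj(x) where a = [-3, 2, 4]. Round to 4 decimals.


Step 1: Compute ||x|| (intermediates to 6 decimals).
||x|| = sqrt((-1.1572)^2 + (-1.7697)^2 + (-0.4566)^2) = 2.1632
Step 2: Project.
Since ||x|| <= R, proj = x (no scaling needed).
proj(x) = [-1.1572, -1.7697, -0.4566]
Step 3: Dot product.
a^T * proj(x) = -3*(-1.1572) + 2*(-1.7697) + 4*(-0.4566) = -1.8942


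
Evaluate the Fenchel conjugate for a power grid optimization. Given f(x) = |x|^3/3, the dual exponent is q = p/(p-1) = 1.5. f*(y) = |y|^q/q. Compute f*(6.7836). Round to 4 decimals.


The conjugate exponent q satisfies 1/p + 1/q = 1.
p = 3, so q = 3/(3 - 1) = 1.5
|y|^q = 6.7836^1.5 = 17.6681
f*(6.7836) = 17.6681 / 1.5 = 11.7787


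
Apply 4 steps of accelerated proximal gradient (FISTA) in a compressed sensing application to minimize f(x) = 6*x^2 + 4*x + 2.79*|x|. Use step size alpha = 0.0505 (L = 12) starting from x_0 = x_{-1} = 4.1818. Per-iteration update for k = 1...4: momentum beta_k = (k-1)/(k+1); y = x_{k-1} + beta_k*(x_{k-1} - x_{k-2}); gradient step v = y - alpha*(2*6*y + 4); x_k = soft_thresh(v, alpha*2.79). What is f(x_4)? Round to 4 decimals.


FISTA on f(x) = 6*x^2 + 4*x + 2.79*|x|
L = 12, alpha = 0.0505
Iteration 1: beta = 0.0, y = 4.1818 + 0.0*(4.1818 - 4.1818) = 4.1818
  grad(y) = 54.1816, v = y - alpha*grad = 1.4456
  prox(v) = soft_thresh(1.4456, 0.1409) = 1.3047
Iteration 2: beta = 0.3333, y = 1.3047 + 0.3333*(1.3047 - 4.1818) = 0.3457
  grad(y) = 8.1485, v = y - alpha*grad = -0.0658
  prox(v) = soft_thresh(-0.0658, 0.1409) = 0.0
Iteration 3: beta = 0.5, y = 0.0 + 0.5*(0.0 - 1.3047) = -0.6524
  grad(y) = -3.8284, v = y - alpha*grad = -0.459
  prox(v) = soft_thresh(-0.459, 0.1409) = -0.3181
Iteration 4: beta = 0.6, y = -0.3181 + 0.6*(-0.3181 - 0.0) = -0.509
  grad(y) = -2.1082, v = y - alpha*grad = -0.4026
  prox(v) = soft_thresh(-0.4026, 0.1409) = -0.2617
f(x_4) = 6*(-0.2617)^2 + 4*(-0.2617) + 2.79*|-0.2617| = 0.0942


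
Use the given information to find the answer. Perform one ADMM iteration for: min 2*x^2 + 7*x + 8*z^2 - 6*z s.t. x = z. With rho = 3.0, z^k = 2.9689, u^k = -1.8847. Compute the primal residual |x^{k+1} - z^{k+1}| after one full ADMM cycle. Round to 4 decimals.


ADMM iteration with rho = 3.0, z^k = 2.9689, u^k = -1.8847
Step 1: x-update.
Minimize 2*x^2 + 7*x + (3.0/2)*(x - 2.9689 - 1.8847)^2
FOC: (2*2 + 3.0)*x = -7 + 3.0*(2.9689 + 1.8847)
x^{k+1} = 1.0801
Step 2: z-update.
Minimize 8*z^2 - 6*z + (3.0/2)*(1.0801 - z - 1.8847)^2
FOC: (2*8 + 3.0)*z = 6 + 3.0*(1.0801 - 1.8847)
z^{k+1} = 0.1887
Step 3: u-update.
u^{k+1} = -1.8847 + 1.0801 - 0.1887 = -0.9933
Step 4: Primal residual = |1.0801 - 0.1887| = 0.8914


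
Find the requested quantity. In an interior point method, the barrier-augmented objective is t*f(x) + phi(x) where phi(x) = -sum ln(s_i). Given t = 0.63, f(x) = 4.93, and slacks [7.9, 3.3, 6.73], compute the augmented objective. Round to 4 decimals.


Step 1: Compute log-barrier.
ln values: [2.0669, 1.1939, 1.9066]
phi = -(2.0669 + 1.1939 + 1.9066) = -5.1674
Step 2: Compute augmented objective.
t*f(x) = 0.63*4.93 = 3.1059
Total = 3.1059 - 5.1674 = -2.0615


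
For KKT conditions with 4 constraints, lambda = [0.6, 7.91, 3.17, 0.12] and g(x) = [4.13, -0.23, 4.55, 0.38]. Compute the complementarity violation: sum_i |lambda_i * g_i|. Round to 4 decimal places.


KKT complementary slackness check:
lambda_1 * g_1 = 0.6 * 4.13 = 2.478
lambda_2 * g_2 = 7.91 * -0.23 = -1.8193
lambda_3 * g_3 = 3.17 * 4.55 = 14.4235
lambda_4 * g_4 = 0.12 * 0.38 = 0.0456
Total violation = 2.478 + 1.8193 + 14.4235 + 0.0456 = 18.7664


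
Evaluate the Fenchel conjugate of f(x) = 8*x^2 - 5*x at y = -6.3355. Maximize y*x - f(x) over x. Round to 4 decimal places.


f*(y) = sup_x {y*x - a*x^2 - b*x} = sup_x {(y-b)*x - a*x^2}
FOC: (y - b) - 2a*x = 0 => x* = (y - b)/(2a)
x* = (-6.3355 + 5)/(2*8) = -0.0835
f*(-6.3355) = (y-b)^2/(4a) = (-6.3355 + 5)^2/(4*8)
= 1.7836/32 = 0.0557


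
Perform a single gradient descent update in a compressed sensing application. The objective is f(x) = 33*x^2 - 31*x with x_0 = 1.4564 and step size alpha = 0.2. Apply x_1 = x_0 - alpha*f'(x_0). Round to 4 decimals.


We compute the gradient at x_0 and apply the update.
f'(x) = 66*x - 31
f'(1.4564) = 66*1.4564 - 31 = 65.1224
x_1 = 1.4564 - 0.2*65.1224 = -11.5681


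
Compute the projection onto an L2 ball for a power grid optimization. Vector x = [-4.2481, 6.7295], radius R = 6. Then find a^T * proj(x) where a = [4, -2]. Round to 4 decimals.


Step 1: Compute ||x|| (intermediates to 6 decimals).
||x|| = sqrt((-4.2481)^2 + 6.7295^2) = 7.958173
Step 2: Project.
Since ||x|| > R, scale = R/||x|| = 6/7.958173 = 0.753942, proj(x) = scale * x
proj(x) = [-3.202821, 5.073653]
Step 3: Dot product.
a^T * proj(x) = 4*(-3.202821) - 2*5.073653 = -22.9586


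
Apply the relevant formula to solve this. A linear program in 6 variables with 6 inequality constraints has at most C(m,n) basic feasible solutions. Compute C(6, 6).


Each vertex corresponds to some choice of n active constraints out of m, so the number of vertices is at most C(m, n) = m! / (n!(m-n)!).
m = 6, n = 6
Numerator: 6 * 5 * 4 * 3 * 2 * 1
Denominator: 6! = 720
C(6, 6) = 1


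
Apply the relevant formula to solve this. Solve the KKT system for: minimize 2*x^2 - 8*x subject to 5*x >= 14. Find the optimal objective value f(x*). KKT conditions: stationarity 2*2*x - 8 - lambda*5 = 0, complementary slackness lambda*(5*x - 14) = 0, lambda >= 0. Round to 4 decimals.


Step 1: Try lambda = 0 (constraint inactive).
x_unc = 8/(2*2) = 2.0
Check: 5*2.0 = 10.0 < 14 -- violated!
Step 2: Constraint must be active: 5*x = 14
x* = 14/5 = 2.8
lambda = (2*2*2.8 - 8)/5 = 0.64
Step 3: Compute optimal value.
f(x*) = 2*2.8^2 - 8*2.8 = -6.72


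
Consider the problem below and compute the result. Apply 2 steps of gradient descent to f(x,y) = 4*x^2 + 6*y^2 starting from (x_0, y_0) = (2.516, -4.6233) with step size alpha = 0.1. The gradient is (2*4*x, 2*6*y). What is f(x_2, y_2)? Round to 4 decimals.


Gradient descent on f(x,y) = 4*x^2 + 6*y^2.
Starting point: (2.516, -4.6233), alpha = 0.1
Step 1: grad_x = 2*4*2.516 = 20.128, grad_y = 2*6*-4.6233 = -55.4796
  x_1 = 2.516 - 0.1*20.128 = 0.5032
  y_1 = -4.6233 - 0.1*-55.4796 = 0.9247
Step 2: grad_x = 2*4*0.5032 = 4.0256, grad_y = 2*6*0.9247 = 11.0959
  x_2 = 0.5032 - 0.1*4.0256 = 0.1006
  y_2 = 0.9247 - 0.1*11.0959 = -0.1849
f(0.1006, -0.1849) = 4*0.1006^2 + 6*(-0.1849)^2 = 0.2457


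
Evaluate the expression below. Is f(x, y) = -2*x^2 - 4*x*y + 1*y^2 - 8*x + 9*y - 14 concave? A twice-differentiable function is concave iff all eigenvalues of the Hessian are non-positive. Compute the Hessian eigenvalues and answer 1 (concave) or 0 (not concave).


The Hessian of f(x,y) = -2*x^2 - 4*x*y + 1*y^2 - 8*x + 9*y - 14 is:
H = [[-4, -4], [-4, 2]]
Trace = -4 + 2 = -2
Determinant = -4*2 - (-4)^2 = -24
Discriminant = (-2)^2 - 4*-24 = 100.0
Eigenvalues: lambda_1 = -6.0, lambda_2 = 4.0
The function is not concave.

0


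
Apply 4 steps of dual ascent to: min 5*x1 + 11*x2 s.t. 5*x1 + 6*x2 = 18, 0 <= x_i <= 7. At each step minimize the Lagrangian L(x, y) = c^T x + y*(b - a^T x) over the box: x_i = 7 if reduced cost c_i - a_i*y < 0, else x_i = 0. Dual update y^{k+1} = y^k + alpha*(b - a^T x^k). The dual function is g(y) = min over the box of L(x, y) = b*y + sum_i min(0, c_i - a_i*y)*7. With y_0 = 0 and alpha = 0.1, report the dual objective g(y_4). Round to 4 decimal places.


Dual ascent for LP: min 5*x1 + 11*x2, 5*x1 + 6*x2 = 18, 0 <= x_i <= 7
Step 1: y^k = 0.0, reduced costs: (5.0, 11.0)
  x^k = (0.0, 0.0), subgradient = b - a^T x = 18.0
  y^{k+1} = 0.0 + 0.1*18.0 = 1.8
Step 2: y^k = 1.8, reduced costs: (-4.0, 0.2)
  x^k = (7.0, 0.0), subgradient = b - a^T x = -17.0
  y^{k+1} = 1.8 + 0.1*-17.0 = 0.1
Step 3: y^k = 0.1, reduced costs: (4.5, 10.4)
  x^k = (0.0, 0.0), subgradient = b - a^T x = 18.0
  y^{k+1} = 0.1 + 0.1*18.0 = 1.9
Step 4: y^k = 1.9, reduced costs: (-4.5, -0.4)
  x^k = (7.0, 7.0), subgradient = b - a^T x = -59.0
  y^{k+1} = 1.9 + 0.1*-59.0 = -4.0
Dual objective at y_4 = -4.0: reduced costs (25.0, 35.0), box minimizer x = (0.0, 0.0)
g(y_4) = b*y + (c1 - a1*y)*x1 + (c2 - a2*y)*x2 = 18*(-4.0) + 25.0*0.0 + 35.0*0.0 = -72.0 + 0.0 + 0.0 = -72.0


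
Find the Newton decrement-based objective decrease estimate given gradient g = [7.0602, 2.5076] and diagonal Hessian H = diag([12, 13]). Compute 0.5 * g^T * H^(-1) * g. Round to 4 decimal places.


Step 1: H is diagonal, so H^(-1) * g = [0.5884, 0.1929].
Step 2: g^T H^(-1) g = sum_i g_i^2 / H_ii
  = (7.0602)^2/12 + (2.5076)^2/13
  = 4.1539 + 0.4837 = 4.6376
Step 3: Objective decrease = 0.5 * g^T H^(-1) g = 2.3188


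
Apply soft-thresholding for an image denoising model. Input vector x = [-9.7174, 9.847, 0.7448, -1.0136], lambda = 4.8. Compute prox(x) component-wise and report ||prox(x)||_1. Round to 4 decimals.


Soft-thresholding with lambda = 4.8:
prox(-9.7174) = sign(-9.7174)*max(|-9.7174| - 4.8, 0) = -4.9174
prox(9.847) = sign(9.847)*max(|9.847| - 4.8, 0) = 5.047
prox(0.7448) = sign(0.7448)*max(|0.7448| - 4.8, 0) = 0.0
prox(-1.0136) = sign(-1.0136)*max(|-1.0136| - 4.8, 0) = 0.0
prox(x) = [-4.9174, 5.047, 0.0, 0.0]
||prox(x)||_1 = 4.9174 + 5.047 + 0.0 + 0.0 = 9.9644


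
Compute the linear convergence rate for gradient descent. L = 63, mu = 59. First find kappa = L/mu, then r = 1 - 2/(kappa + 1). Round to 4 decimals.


Step 1: Compute the condition number.
kappa = L/mu = 63/59 = 1.0678
Step 2: Compute the convergence rate.
r = 1 - 2/(kappa + 1) = 1 - 2*mu/(L + mu) = (L - mu)/(L + mu) = 4/122 = 0.0328


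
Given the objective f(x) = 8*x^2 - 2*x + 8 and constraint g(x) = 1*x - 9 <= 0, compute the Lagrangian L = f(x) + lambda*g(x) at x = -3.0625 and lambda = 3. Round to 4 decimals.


Step 1: Evaluate f(x).
f(-3.0625) = 8*(-3.0625)^2 - 2*(-3.0625) + 8 = 89.1563
Step 2: Evaluate g(x).
g(-3.0625) = 1*-3.0625 - 9 = -12.0625
Step 3: Compute Lagrangian.
L = 89.1563 + 3*-12.0625 = 52.9688


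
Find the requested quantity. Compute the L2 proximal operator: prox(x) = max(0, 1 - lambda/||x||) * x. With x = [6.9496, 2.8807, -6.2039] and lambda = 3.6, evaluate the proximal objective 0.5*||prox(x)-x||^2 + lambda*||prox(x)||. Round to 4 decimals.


Step 1: Compute ||x||.
||x|| = 9.7511
Step 2: Compute scaling factor.
scale = max(0, 1 - 3.6/9.7511) = 0.6308
Step 3: prox(x) = [4.3839, 1.8172, -3.9135]
||prox(x)|| = 6.1511
Step 4: Proximal objective.
0.5*||prox-x||^2 = 6.48
lambda*||prox|| = 22.144
Total = 28.6239


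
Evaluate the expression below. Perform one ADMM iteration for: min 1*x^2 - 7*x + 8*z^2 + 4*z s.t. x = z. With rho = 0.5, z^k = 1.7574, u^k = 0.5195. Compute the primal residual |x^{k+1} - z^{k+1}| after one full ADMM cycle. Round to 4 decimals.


ADMM iteration with rho = 0.5, z^k = 1.7574, u^k = 0.5195
Step 1: x-update.
Minimize 1*x^2 - 7*x + (0.5/2)*(x - 1.7574 + 0.5195)^2
FOC: (2*1 + 0.5)*x = 7 + 0.5*(1.7574 - 0.5195)
x^{k+1} = 3.0476
Step 2: z-update.
Minimize 8*z^2 + 4*z + (0.5/2)*(3.0476 - z + 0.5195)^2
FOC: (2*8 + 0.5)*z = -4 + 0.5*(3.0476 + 0.5195)
z^{k+1} = -0.1343
Step 3: u-update.
u^{k+1} = 0.5195 + 3.0476 + 0.1343 = 3.7014
Step 4: Primal residual = |3.0476 + 0.1343| = 3.1819


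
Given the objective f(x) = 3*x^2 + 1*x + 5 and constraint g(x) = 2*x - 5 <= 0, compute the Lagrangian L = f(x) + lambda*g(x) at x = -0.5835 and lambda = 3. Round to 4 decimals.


Step 1: Evaluate f(x).
f(-0.5835) = 3*(-0.5835)^2 + 1*(-0.5835) + 5 = 5.4379
Step 2: Evaluate g(x).
g(-0.5835) = 2*-0.5835 - 5 = -6.167
Step 3: Compute Lagrangian.
L = 5.4379 + 3*-6.167 = -13.0631


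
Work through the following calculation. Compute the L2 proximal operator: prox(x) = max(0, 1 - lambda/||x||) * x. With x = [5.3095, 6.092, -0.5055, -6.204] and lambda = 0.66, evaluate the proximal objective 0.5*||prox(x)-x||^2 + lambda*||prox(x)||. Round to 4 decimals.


Step 1: Compute ||x||.
||x|| = 10.2004
Step 2: Compute scaling factor.
scale = max(0, 1 - 0.66/10.2004) = 0.9353
Step 3: prox(x) = [4.966, 5.6978, -0.4728, -5.8026]
||prox(x)|| = 9.5404
Step 4: Proximal objective.
0.5*||prox-x||^2 = 0.2178
lambda*||prox|| = 6.2967
Total = 6.5145


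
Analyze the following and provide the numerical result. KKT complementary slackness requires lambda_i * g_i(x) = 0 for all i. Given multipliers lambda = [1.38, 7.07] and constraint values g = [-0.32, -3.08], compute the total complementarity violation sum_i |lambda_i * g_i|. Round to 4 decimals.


KKT complementary slackness check:
lambda_1 * g_1 = 1.38 * -0.32 = -0.4416
lambda_2 * g_2 = 7.07 * -3.08 = -21.7756
Total violation = 0.4416 + 21.7756 = 22.2172


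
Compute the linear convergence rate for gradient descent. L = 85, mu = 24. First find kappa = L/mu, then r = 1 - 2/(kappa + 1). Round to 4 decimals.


Step 1: Compute the condition number.
kappa = L/mu = 85/24 = 3.5417
Step 2: Compute the convergence rate.
r = 1 - 2/(kappa + 1) = 1 - 2*mu/(L + mu) = (L - mu)/(L + mu) = 61/109 = 0.5596


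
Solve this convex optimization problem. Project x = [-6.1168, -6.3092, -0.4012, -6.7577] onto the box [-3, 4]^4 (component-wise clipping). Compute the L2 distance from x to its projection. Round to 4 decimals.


Project each component onto [-3, 4].
clip(-6.1168) = -3.0, clip(-6.3092) = -3.0, clip(-0.4012) = -0.4012, clip(-6.7577) = -3.0
Projection = [-3.0, -3.0, -0.4012, -3.0]
Squared diffs: [9.7144, 10.9508, 0.0, 14.1203]
Distance = sqrt(34.7855) = 5.8979


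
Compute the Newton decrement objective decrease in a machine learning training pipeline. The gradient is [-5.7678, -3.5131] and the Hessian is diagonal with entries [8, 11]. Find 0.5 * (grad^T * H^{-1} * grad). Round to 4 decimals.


Step 1: H is diagonal, so H^(-1) * g = [-0.721, -0.3194].
Step 2: g^T H^(-1) g = sum_i g_i^2 / H_ii
  = (-5.7678)^2/8 + (-3.5131)^2/11
  = 4.1584 + 1.122 = 5.2804
Step 3: Objective decrease = 0.5 * g^T H^(-1) g = 2.6402


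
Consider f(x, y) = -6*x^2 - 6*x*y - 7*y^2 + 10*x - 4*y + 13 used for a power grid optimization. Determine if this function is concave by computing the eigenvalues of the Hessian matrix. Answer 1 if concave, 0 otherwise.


The Hessian of f(x,y) = -6*x^2 - 6*x*y - 7*y^2 + 10*x - 4*y + 13 is:
H = [[-12, -6], [-6, -14]]
Trace = -12 - 14 = -26
Determinant = -12*-14 - (-6)^2 = 132
Discriminant = (-26)^2 - 4*132 = 148.0
Eigenvalues: lambda_1 = -19.0828, lambda_2 = -6.9172
The function is concave.

1


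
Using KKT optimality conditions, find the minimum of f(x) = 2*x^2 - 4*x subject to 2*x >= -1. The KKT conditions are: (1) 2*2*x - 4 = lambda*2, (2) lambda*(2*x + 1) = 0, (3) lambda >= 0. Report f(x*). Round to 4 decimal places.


Step 1: Try lambda = 0 (constraint inactive).
Stationarity: 2*2*x - 4 = 0
x* = 4/(2*2) = 1.0
Check constraint: 2*1.0 = 2.0 >= -1 -- satisfied.
Step 2: Compute optimal value.
f(x*) = 2*1.0^2 - 4*1.0 = -2.0


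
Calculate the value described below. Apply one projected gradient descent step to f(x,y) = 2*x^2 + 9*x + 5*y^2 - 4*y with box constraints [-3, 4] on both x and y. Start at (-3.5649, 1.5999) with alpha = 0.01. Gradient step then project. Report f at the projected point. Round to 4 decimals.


Step 1: Compute gradient at (-3.5649, 1.5999).
grad_x = 2*2*-3.5649 + 9 = -5.2596
grad_y = 2*5*1.5999 - 4 = 11.999
Step 2: Gradient step.
x_raw = -3.5649 - 0.01*-5.2596 = -3.5123
y_raw = 1.5999 - 0.01*11.999 = 1.4799
Step 3: Project onto [-3, 4].
x_proj = clip(-3.5123) = -3.0
y_proj = clip(1.4799) = 1.4799
Step 4: Evaluate f.
f(-3.0, 1.4799) = -3.969


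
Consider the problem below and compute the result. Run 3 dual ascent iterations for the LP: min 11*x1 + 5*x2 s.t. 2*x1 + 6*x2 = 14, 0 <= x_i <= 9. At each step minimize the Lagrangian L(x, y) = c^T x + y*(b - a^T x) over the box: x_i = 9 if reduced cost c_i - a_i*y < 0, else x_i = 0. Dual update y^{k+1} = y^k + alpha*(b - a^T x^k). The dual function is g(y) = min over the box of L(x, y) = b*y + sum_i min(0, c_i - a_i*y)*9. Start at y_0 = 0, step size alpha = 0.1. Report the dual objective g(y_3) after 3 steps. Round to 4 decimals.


Dual ascent for LP: min 11*x1 + 5*x2, 2*x1 + 6*x2 = 14, 0 <= x_i <= 9
Step 1: y^k = 0.0, reduced costs: (11.0, 5.0)
  x^k = (0.0, 0.0), subgradient = b - a^T x = 14.0
  y^{k+1} = 0.0 + 0.1*14.0 = 1.4
Step 2: y^k = 1.4, reduced costs: (8.2, -3.4)
  x^k = (0.0, 9.0), subgradient = b - a^T x = -40.0
  y^{k+1} = 1.4 + 0.1*-40.0 = -2.6
Step 3: y^k = -2.6, reduced costs: (16.2, 20.6)
  x^k = (0.0, 0.0), subgradient = b - a^T x = 14.0
  y^{k+1} = -2.6 + 0.1*14.0 = -1.2
Dual objective at y_3 = -1.2: reduced costs (13.4, 12.2), box minimizer x = (0.0, 0.0)
g(y_3) = b*y + (c1 - a1*y)*x1 + (c2 - a2*y)*x2 = 14*(-1.2) + 13.4*0.0 + 12.2*0.0 = -16.8 + 0.0 + 0.0 = -16.8


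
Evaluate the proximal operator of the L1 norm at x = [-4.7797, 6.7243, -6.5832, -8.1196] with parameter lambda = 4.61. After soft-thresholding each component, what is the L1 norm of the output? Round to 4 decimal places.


Soft-thresholding with lambda = 4.61:
prox(-4.7797) = sign(-4.7797)*max(|-4.7797| - 4.61, 0) = -0.1697
prox(6.7243) = sign(6.7243)*max(|6.7243| - 4.61, 0) = 2.1143
prox(-6.5832) = sign(-6.5832)*max(|-6.5832| - 4.61, 0) = -1.9732
prox(-8.1196) = sign(-8.1196)*max(|-8.1196| - 4.61, 0) = -3.5096
prox(x) = [-0.1697, 2.1143, -1.9732, -3.5096]
||prox(x)||_1 = 0.1697 + 2.1143 + 1.9732 + 3.5096 = 7.7668


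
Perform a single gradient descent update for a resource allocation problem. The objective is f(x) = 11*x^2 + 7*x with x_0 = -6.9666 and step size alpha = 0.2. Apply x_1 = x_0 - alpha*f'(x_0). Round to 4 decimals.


We compute the gradient at x_0 and apply the update.
f'(x) = 22*x + 7
f'(-6.9666) = 22*-6.9666 + 7 = -146.2652
x_1 = -6.9666 - 0.2*-146.2652 = 22.2864


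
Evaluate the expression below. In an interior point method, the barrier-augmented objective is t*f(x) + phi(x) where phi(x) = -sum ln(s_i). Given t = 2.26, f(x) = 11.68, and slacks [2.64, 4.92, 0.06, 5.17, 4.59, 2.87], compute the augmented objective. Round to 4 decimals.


Step 1: Compute log-barrier.
ln values: [0.9708, 1.5933, -2.8134, 1.6429, 1.5239, 1.0543]
phi = -(0.9708 + 1.5933 - 2.8134 + 1.6429 + 1.5239 + 1.0543) = -3.9717
Step 2: Compute augmented objective.
t*f(x) = 2.26*11.68 = 26.3968
Total = 26.3968 - 3.9717 = 22.4251


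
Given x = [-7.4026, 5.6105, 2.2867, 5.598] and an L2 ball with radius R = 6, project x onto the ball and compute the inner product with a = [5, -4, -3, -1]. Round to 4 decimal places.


Step 1: Compute ||x|| (intermediates to 6 decimals).
||x|| = sqrt((-7.4026)^2 + 5.6105^2 + 2.2867^2 + 5.598^2) = 11.083447
Step 2: Project.
Since ||x|| > R, scale = R/||x|| = 6/11.083447 = 0.541348, proj(x) = scale * x
proj(x) = [-4.007383, 3.037233, 1.2379, 3.030466]
Step 3: Dot product.
a^T * proj(x) = 5*(-4.007383) - 4*3.037233 - 3*1.2379 - 1*3.030466 = -38.93


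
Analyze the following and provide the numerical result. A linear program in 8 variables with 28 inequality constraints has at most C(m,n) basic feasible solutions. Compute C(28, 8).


Each vertex corresponds to some choice of n active constraints out of m, so the number of vertices is at most C(m, n) = m! / (n!(m-n)!).
m = 28, n = 8
Numerator: 28 * 27 * 26 * 25 * 24 * 23 * 22 * 21
Denominator: 8! = 40320
C(28, 8) = 3108105


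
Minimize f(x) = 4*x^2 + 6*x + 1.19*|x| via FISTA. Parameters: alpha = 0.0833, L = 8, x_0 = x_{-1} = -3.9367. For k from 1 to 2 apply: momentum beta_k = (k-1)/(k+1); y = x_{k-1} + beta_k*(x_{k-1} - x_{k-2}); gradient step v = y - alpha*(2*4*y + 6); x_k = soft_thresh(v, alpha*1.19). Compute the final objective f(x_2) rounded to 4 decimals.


FISTA on f(x) = 4*x^2 + 6*x + 1.19*|x|
L = 8, alpha = 0.0833
Iteration 1: beta = 0.0, y = -3.9367 + 0.0*(-3.9367 + 3.9367) = -3.9367
  grad(y) = -25.4936, v = y - alpha*grad = -1.8131
  prox(v) = soft_thresh(-1.8131, 0.0991) = -1.714
Iteration 2: beta = 0.3333, y = -1.714 + 0.3333*(-1.714 + 3.9367) = -0.973
  grad(y) = -1.7843, v = y - alpha*grad = -0.8244
  prox(v) = soft_thresh(-0.8244, 0.0991) = -0.7253
f(x_2) = 4*(-0.7253)^2 + 6*(-0.7253) + 1.19*|-0.7253| = -1.3845


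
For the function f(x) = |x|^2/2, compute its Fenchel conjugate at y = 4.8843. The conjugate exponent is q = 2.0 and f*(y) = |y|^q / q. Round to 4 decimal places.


The conjugate exponent q satisfies 1/p + 1/q = 1.
p = 2, so q = 2/(2 - 1) = 2.0
|y|^q = 4.8843^2.0 = 23.8564
f*(4.8843) = 23.8564 / 2.0 = 11.9282


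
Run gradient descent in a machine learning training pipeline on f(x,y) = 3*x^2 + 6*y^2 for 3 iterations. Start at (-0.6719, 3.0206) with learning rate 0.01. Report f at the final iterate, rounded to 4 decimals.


Gradient descent on f(x,y) = 3*x^2 + 6*y^2.
Starting point: (-0.6719, 3.0206), alpha = 0.01
Step 1: grad_x = 2*3*-0.6719 = -4.0314, grad_y = 2*6*3.0206 = 36.2472
  x_1 = -0.6719 - 0.01*-4.0314 = -0.6316
  y_1 = 3.0206 - 0.01*36.2472 = 2.6581
Step 2: grad_x = 2*3*-0.6316 = -3.7895, grad_y = 2*6*2.6581 = 31.8975
  x_2 = -0.6316 - 0.01*-3.7895 = -0.5937
  y_2 = 2.6581 - 0.01*31.8975 = 2.3392
Step 3: grad_x = 2*3*-0.5937 = -3.5621, grad_y = 2*6*2.3392 = 28.0698
  x_3 = -0.5937 - 0.01*-3.5621 = -0.5581
  y_3 = 2.3392 - 0.01*28.0698 = 2.0585
f(-0.5581, 2.0585) = 3*(-0.5581)^2 + 6*2.0585^2 = 26.3577


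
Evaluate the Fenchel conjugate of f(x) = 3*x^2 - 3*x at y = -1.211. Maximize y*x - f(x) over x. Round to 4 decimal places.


f*(y) = sup_x {y*x - a*x^2 - b*x} = sup_x {(y-b)*x - a*x^2}
FOC: (y - b) - 2a*x = 0 => x* = (y - b)/(2a)
x* = (-1.211 + 3)/(2*3) = 0.2982
f*(-1.211) = (y-b)^2/(4a) = (-1.211 + 3)^2/(4*3)
= 3.2005/12 = 0.2667


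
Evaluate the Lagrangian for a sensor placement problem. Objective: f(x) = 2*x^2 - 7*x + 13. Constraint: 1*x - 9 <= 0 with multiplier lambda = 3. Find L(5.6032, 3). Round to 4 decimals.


Step 1: Evaluate f(x).
f(5.6032) = 2*5.6032^2 - 7*5.6032 + 13 = 36.5693
Step 2: Evaluate g(x).
g(5.6032) = 1*5.6032 - 9 = -3.3968
Step 3: Compute Lagrangian.
L = 36.5693 + 3*-3.3968 = 26.3789
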